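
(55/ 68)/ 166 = 55/ 11288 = 0.00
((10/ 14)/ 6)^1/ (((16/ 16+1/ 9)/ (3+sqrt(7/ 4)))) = 3 * sqrt(7)/ 56+9/ 28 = 0.46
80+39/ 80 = 6439/ 80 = 80.49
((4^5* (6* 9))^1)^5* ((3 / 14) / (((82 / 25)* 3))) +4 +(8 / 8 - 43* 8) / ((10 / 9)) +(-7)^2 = 32310866109186950823202141 / 2870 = 11258141501458867882648.83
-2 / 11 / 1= -2 / 11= -0.18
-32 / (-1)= 32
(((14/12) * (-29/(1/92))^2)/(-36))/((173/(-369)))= 255366286/519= 492035.23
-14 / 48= -7 / 24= -0.29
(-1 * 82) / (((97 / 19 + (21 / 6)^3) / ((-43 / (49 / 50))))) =26797600 / 357357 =74.99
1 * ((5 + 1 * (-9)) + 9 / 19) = -67 / 19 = -3.53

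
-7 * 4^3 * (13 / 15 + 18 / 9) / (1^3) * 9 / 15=-19264 / 25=-770.56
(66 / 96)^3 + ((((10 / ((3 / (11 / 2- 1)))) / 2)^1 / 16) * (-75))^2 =5063831 / 4096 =1236.29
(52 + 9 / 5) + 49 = 514 / 5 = 102.80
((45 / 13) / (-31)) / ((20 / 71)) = -639 / 1612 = -0.40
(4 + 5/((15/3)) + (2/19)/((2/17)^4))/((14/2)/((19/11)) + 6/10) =421405/3536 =119.18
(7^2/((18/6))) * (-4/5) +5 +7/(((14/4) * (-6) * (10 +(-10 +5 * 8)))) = -323/40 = -8.08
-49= -49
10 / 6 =5 / 3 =1.67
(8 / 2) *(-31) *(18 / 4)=-558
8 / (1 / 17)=136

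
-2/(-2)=1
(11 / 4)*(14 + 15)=319 / 4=79.75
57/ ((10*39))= 19/ 130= 0.15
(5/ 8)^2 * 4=25/ 16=1.56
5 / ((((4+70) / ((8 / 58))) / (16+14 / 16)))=675 / 4292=0.16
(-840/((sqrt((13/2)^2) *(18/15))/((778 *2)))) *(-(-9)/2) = -9802800/13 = -754061.54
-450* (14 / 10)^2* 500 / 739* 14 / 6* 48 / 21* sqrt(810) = -21168000* sqrt(10) / 739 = -90580.64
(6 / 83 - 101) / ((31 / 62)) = -16754 / 83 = -201.86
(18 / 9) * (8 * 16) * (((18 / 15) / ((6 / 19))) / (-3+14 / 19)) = -92416 / 215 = -429.84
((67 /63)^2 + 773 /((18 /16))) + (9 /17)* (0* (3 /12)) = 2731633 /3969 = 688.24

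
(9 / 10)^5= 59049 / 100000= 0.59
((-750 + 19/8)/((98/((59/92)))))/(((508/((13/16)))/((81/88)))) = -0.01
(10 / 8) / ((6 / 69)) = 115 / 8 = 14.38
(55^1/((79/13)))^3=365525875/493039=741.37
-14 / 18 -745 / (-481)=3338 / 4329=0.77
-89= -89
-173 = -173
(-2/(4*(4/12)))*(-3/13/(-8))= -9/208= -0.04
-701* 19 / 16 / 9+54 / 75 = -330383 / 3600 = -91.77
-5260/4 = -1315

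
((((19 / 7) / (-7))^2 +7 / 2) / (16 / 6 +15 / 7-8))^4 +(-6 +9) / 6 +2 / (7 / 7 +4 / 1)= 58319036932585465917 / 22313396254648185680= 2.61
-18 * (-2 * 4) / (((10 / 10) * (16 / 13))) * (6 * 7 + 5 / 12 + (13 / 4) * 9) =8385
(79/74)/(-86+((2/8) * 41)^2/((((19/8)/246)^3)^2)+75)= 3716624599/451679120429023174025282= 0.00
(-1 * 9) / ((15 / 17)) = -51 / 5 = -10.20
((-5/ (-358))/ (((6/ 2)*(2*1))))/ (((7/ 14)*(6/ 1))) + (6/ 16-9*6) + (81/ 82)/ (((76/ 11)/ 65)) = -222536423/ 5019876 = -44.33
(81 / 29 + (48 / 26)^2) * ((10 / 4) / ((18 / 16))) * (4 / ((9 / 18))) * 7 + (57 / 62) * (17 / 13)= 234864193 / 303862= 772.93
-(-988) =988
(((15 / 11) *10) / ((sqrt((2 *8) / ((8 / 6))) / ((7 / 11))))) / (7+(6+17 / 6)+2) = 1050 *sqrt(3) / 12947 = 0.14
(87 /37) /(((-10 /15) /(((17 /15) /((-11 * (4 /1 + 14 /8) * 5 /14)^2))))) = -2319072 /296041625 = -0.01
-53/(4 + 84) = -53/88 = -0.60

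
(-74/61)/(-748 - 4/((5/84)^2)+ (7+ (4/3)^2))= 16650/25640801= 0.00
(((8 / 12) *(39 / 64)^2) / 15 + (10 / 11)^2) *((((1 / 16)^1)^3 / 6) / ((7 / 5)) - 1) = -25667632589 / 30450647040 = -0.84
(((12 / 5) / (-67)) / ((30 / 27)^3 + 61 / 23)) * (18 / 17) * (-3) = 0.03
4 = 4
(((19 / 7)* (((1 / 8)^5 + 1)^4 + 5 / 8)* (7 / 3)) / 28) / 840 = 0.00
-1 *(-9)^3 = 729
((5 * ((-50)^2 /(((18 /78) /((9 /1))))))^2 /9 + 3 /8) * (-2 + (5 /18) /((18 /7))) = -129496250001839 /2592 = -49959972994.54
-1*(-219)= 219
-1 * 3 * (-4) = 12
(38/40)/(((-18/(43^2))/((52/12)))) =-456703/1080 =-422.87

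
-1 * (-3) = 3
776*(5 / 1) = 3880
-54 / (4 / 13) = -351 / 2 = -175.50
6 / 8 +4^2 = 67 / 4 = 16.75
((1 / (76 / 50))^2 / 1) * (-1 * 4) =-625 / 361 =-1.73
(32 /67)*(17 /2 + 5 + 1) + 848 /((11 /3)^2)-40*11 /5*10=-6566672 /8107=-810.00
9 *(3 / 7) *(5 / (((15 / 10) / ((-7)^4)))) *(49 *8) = 12101040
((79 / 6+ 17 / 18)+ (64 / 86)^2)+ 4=18.66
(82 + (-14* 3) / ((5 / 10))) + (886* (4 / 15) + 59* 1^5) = 4399 / 15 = 293.27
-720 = -720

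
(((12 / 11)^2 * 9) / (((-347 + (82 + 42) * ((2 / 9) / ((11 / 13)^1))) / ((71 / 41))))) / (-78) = 138024 / 182509327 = 0.00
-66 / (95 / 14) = -9.73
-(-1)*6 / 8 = 3 / 4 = 0.75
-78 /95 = -0.82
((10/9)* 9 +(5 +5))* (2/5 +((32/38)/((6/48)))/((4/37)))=23832/19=1254.32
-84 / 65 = -1.29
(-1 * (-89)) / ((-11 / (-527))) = 46903 / 11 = 4263.91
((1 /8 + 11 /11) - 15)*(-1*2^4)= 222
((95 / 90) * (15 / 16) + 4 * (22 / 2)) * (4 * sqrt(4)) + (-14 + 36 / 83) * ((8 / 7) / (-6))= 2527355 / 6972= 362.50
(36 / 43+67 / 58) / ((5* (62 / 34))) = 84473 / 386570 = 0.22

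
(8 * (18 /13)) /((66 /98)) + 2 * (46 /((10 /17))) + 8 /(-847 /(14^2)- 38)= 5851570 /33891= 172.66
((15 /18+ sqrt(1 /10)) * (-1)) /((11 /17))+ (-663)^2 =29011469 /66- 17 * sqrt(10) /110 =439567.22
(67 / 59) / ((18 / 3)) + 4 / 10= 1043 / 1770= 0.59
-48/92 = -12/23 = -0.52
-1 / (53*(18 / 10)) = -5 / 477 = -0.01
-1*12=-12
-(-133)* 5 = 665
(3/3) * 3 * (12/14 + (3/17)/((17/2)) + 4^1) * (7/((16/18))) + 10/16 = 267881/2312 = 115.87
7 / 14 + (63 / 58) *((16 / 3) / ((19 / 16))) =5927 / 1102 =5.38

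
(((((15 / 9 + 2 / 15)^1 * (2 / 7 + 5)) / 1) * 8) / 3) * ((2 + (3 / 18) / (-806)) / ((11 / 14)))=1431308 / 22165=64.58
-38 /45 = -0.84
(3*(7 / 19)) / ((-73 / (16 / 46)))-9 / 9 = -32069 / 31901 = -1.01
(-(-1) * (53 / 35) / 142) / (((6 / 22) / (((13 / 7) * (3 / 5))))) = 7579 / 173950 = 0.04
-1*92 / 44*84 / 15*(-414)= 266616 / 55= 4847.56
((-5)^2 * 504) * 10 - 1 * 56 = 125944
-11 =-11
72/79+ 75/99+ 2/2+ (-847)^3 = -1584131610803/2607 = -607645420.33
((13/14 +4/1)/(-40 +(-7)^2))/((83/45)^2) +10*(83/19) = 80345155/1832474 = 43.85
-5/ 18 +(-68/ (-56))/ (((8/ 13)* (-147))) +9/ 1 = 430145/ 49392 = 8.71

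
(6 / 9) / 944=1 / 1416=0.00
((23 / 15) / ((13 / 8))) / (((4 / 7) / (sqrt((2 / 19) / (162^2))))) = 0.00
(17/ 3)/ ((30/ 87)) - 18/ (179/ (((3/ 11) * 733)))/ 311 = 300705527/ 18370770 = 16.37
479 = 479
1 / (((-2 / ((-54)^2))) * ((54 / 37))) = -999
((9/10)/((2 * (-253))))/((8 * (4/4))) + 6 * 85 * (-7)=-144513609/40480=-3570.00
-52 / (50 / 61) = -1586 / 25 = -63.44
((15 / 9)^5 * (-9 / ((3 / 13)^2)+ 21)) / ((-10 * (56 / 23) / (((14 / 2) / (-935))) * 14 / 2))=-106375 / 1272348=-0.08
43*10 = 430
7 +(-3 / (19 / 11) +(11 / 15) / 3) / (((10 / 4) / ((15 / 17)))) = 31363 / 4845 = 6.47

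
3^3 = 27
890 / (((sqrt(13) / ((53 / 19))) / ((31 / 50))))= 146227 * sqrt(13) / 1235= 426.91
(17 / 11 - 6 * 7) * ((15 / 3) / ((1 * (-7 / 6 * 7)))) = 13350 / 539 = 24.77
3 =3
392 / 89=4.40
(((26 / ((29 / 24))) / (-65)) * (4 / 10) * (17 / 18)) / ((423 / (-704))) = 191488 / 920025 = 0.21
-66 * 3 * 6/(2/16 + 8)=-9504/65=-146.22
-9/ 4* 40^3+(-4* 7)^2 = -143216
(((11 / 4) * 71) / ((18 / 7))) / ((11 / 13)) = 6461 / 72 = 89.74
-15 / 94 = -0.16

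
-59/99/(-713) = 59/70587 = 0.00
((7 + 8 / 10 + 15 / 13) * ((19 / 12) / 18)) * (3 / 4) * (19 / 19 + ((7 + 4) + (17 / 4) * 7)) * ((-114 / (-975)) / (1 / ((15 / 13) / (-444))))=-5847839 / 780374400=-0.01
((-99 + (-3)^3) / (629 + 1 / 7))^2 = 21609 / 538756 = 0.04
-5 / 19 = -0.26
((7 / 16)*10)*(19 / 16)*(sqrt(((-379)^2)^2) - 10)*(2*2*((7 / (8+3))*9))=6017420745 / 352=17094945.30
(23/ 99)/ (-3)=-23/ 297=-0.08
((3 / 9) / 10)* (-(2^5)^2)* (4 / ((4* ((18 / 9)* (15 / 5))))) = -256 / 45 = -5.69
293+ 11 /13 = 3820 /13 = 293.85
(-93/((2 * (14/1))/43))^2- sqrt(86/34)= 15992001/784- sqrt(731)/17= 20396.37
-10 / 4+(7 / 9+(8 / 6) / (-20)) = -161 / 90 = -1.79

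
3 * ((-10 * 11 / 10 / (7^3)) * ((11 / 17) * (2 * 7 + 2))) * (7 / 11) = -528 / 833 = -0.63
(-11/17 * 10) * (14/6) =-15.10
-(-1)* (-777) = -777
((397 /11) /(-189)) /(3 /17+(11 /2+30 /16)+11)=-53992 /5245317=-0.01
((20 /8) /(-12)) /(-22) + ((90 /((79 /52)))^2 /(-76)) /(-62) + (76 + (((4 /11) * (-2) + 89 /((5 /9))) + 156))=392.23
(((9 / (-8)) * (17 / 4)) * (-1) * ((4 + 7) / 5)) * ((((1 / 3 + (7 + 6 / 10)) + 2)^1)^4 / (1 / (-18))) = -1843387.66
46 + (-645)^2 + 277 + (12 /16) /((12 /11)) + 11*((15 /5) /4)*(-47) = 6655375 /16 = 415960.94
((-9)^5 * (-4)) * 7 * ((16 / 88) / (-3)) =-1102248 / 11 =-100204.36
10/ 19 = 0.53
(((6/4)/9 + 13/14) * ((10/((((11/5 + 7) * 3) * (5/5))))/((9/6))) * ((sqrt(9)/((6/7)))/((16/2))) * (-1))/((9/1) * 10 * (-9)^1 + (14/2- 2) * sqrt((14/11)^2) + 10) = 55/377136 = 0.00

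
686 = 686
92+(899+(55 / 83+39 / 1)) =85545 / 83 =1030.66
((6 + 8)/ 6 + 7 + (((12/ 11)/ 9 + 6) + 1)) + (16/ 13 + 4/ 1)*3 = 4597/ 143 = 32.15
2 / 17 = 0.12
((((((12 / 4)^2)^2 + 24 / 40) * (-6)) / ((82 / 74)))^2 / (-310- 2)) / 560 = -21364614 / 19121375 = -1.12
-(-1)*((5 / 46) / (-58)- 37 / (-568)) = 0.06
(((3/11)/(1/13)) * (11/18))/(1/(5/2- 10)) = -65/4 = -16.25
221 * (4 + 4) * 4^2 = 28288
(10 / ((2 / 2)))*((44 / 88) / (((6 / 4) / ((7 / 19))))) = 70 / 57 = 1.23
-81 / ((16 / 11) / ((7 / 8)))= -6237 / 128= -48.73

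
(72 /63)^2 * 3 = 192 /49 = 3.92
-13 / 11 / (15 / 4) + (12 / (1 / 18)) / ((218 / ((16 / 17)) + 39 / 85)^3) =-18580106408155516 / 58959339474862695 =-0.32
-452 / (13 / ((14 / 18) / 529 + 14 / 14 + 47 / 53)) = -215364892 / 3280329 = -65.65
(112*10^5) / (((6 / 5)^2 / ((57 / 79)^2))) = 25270000000 / 6241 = 4049030.60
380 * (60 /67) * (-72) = -1641600 /67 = -24501.49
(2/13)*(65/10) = 1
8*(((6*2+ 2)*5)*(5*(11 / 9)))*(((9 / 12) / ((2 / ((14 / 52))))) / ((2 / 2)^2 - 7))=-13475 / 234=-57.59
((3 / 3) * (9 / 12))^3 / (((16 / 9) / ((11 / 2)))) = 2673 / 2048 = 1.31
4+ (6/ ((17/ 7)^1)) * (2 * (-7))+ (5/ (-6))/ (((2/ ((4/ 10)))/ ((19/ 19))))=-3137/ 102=-30.75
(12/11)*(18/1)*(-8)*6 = -10368/11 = -942.55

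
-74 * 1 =-74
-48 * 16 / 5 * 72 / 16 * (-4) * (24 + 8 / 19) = 6414336 / 95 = 67519.33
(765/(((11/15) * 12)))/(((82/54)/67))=6919425/1804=3835.60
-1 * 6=-6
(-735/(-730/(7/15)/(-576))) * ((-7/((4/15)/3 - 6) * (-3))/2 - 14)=29610504/6935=4269.72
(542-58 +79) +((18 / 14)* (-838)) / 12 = 6625 / 14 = 473.21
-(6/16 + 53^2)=-22475/8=-2809.38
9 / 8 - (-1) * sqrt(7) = 9 / 8 + sqrt(7) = 3.77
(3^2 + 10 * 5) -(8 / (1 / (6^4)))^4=-11555266180939717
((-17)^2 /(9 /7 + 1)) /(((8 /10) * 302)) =10115 /19328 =0.52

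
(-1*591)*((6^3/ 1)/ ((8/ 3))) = -47871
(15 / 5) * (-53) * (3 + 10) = -2067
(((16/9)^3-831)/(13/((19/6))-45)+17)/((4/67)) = 705567553/1132866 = 622.82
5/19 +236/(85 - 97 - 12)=-1091/114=-9.57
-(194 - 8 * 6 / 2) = -170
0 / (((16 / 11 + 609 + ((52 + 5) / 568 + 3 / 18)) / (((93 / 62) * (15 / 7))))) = 0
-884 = -884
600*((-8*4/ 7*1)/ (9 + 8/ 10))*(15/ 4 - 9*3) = 2232000/ 343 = 6507.29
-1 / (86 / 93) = -93 / 86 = -1.08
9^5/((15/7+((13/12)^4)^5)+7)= 1584657856558216709425594368/378395385940804003890871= 4187.84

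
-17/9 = -1.89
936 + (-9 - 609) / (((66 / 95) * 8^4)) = 42162631 / 45056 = 935.78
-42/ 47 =-0.89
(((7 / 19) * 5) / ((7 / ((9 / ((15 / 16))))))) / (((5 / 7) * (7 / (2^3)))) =384 / 95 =4.04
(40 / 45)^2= 64 / 81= 0.79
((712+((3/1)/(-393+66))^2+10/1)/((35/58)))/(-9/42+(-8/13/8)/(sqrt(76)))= -4792695065262/856917125+45275122074*sqrt(19)/856917125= -5362.65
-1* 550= -550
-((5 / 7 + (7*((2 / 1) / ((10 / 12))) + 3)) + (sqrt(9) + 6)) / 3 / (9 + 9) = -1033 / 1890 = -0.55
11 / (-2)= -11 / 2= -5.50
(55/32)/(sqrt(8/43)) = 55* sqrt(86)/128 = 3.98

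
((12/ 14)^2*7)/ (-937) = -36/ 6559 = -0.01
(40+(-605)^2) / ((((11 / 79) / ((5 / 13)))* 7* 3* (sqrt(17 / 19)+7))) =2747317825 / 392106-20656525* sqrt(323) / 392106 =6059.78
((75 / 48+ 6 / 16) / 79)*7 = 217 / 1264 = 0.17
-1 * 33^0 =-1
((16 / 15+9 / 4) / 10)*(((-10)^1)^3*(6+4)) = -3316.67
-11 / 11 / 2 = -0.50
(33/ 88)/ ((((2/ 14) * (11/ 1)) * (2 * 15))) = 0.01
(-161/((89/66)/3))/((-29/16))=510048/2581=197.62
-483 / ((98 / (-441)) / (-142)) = -308637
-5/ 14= -0.36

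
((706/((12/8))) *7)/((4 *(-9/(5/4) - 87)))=-12355/1413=-8.74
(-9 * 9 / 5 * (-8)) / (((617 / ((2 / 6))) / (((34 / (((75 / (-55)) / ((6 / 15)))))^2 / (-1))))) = -13428096 / 1928125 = -6.96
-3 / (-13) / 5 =3 / 65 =0.05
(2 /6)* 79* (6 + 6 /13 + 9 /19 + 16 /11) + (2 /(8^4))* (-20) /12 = 3688035055 /16693248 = 220.93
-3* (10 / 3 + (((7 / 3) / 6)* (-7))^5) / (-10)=-276176689 / 6298560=-43.85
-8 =-8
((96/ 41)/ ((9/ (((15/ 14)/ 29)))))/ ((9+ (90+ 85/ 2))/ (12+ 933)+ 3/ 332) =3585600/ 59227657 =0.06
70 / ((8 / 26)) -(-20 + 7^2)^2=-1227 / 2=-613.50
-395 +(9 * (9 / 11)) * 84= 223.55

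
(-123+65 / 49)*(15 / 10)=-182.51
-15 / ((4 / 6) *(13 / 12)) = -270 / 13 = -20.77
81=81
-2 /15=-0.13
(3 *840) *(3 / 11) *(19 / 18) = 7980 / 11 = 725.45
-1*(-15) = 15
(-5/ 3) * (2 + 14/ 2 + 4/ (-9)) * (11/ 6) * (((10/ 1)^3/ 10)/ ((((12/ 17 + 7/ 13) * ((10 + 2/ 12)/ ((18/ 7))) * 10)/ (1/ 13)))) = -748/ 183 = -4.09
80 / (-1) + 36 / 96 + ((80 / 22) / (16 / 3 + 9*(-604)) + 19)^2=281.35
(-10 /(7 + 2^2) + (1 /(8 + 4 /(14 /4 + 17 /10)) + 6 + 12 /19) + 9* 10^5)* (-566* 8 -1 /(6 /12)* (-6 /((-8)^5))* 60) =-10466014697334091 /2568192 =-4075246203.30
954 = 954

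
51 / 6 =17 / 2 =8.50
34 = 34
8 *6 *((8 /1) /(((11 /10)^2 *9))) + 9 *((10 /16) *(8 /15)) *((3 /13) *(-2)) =159866 /4719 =33.88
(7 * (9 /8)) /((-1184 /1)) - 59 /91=-564581 /861952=-0.66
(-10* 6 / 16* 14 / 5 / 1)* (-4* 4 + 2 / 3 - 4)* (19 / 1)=3857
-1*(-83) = 83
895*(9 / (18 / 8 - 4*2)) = -32220 / 23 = -1400.87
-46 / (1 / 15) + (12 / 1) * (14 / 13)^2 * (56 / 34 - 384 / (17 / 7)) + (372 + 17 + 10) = -7092363 / 2873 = -2468.63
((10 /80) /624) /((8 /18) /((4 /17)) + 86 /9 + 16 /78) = 3 /174464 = 0.00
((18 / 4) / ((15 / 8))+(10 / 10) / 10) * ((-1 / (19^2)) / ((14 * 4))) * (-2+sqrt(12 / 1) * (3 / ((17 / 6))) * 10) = 5 / 20216 -225 * sqrt(3) / 85918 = -0.00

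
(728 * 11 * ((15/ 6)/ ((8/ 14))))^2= 1227451225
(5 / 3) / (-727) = -5 / 2181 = -0.00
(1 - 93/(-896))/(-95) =-989/85120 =-0.01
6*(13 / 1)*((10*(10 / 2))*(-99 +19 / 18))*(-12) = 4583800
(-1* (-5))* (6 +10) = 80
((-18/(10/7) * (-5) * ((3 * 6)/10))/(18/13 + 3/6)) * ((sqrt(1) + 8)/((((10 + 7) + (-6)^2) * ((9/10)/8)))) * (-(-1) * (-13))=-438048/371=-1180.72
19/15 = 1.27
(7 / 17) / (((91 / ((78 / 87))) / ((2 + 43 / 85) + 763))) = 130136 / 41905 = 3.11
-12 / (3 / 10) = -40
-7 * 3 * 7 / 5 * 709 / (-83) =104223 / 415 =251.14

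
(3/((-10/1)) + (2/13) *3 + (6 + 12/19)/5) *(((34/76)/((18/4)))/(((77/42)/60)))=249900/51623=4.84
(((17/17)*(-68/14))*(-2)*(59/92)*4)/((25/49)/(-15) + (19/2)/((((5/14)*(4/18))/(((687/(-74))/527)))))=-32856594960/2825175859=-11.63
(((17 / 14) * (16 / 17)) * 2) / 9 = 16 / 63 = 0.25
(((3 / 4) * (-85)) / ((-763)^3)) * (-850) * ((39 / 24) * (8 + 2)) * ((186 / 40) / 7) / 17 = -0.00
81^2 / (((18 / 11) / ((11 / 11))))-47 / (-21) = 168493 / 42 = 4011.74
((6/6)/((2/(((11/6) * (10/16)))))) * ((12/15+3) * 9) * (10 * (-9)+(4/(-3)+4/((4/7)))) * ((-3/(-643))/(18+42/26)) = -687401/1748960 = -0.39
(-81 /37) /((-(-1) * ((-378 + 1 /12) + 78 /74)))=0.01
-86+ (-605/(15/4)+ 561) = 313.67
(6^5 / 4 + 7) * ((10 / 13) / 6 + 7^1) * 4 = 2169512 / 39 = 55628.51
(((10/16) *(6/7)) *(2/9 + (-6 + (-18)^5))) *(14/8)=-21257705/12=-1771475.42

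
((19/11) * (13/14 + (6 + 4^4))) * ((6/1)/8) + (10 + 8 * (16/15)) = 3318503/9240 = 359.15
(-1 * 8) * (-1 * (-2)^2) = 32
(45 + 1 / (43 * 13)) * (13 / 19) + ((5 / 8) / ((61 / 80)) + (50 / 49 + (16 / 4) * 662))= 344533432 / 128527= 2680.63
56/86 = 28/43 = 0.65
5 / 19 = 0.26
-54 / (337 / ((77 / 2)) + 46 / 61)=-126819 / 22328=-5.68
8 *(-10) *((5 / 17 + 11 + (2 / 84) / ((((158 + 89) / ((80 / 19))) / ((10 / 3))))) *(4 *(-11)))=199842114560 / 5026203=39760.06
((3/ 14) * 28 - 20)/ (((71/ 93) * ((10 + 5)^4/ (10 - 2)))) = -3472/ 1198125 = -0.00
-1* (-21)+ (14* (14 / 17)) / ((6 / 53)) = 6265 / 51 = 122.84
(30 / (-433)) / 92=-15 / 19918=-0.00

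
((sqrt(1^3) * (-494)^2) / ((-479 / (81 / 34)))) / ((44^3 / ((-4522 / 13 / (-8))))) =-50557689 / 81606272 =-0.62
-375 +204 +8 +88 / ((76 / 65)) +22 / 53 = -87933 / 1007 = -87.32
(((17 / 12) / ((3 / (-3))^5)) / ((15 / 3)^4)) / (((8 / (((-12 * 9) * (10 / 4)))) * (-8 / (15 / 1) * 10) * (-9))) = 51 / 32000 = 0.00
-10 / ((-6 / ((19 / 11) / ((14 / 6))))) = 95 / 77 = 1.23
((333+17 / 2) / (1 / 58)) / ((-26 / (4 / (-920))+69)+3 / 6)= 39614 / 12099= 3.27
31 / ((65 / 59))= 1829 / 65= 28.14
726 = 726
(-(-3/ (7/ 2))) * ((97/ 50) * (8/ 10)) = 1164/ 875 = 1.33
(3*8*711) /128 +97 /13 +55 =40721 /208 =195.77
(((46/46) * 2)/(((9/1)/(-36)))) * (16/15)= -128/15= -8.53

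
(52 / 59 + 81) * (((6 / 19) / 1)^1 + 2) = 212564 / 1121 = 189.62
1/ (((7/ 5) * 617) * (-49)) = -5/ 211631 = -0.00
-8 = -8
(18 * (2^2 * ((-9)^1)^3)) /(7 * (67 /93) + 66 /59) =-288001656 /33809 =-8518.49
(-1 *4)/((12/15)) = -5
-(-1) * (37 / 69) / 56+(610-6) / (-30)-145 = -1063397 / 6440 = -165.12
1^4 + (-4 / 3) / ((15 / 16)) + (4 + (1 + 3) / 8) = 367 / 90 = 4.08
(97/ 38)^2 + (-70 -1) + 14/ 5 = -445359/ 7220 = -61.68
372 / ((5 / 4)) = 1488 / 5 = 297.60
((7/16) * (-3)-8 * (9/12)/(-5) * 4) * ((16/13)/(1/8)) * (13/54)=124/15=8.27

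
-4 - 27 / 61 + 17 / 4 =-47 / 244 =-0.19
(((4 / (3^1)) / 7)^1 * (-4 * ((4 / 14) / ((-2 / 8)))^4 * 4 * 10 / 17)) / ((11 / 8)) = -20971520 / 9428727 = -2.22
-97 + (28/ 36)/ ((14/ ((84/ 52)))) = -7559/ 78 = -96.91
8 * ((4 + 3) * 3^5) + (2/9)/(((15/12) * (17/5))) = 2082032/153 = 13608.05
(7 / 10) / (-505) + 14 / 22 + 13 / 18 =339266 / 249975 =1.36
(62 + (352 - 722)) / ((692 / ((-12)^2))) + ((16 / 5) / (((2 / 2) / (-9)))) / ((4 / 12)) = -130176 / 865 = -150.49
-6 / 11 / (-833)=6 / 9163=0.00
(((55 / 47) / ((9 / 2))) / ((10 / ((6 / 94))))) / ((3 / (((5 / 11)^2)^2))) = 625 / 26461611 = 0.00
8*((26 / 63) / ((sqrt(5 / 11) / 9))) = 208*sqrt(55) / 35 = 44.07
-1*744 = -744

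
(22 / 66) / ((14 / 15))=5 / 14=0.36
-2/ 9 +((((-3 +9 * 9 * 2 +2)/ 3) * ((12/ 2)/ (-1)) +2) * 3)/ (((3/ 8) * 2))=-11522/ 9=-1280.22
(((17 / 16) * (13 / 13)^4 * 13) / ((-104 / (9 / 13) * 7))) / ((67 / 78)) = -459 / 30016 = -0.02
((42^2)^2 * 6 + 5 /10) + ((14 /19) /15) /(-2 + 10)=21284001217 /1140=18670176.51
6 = 6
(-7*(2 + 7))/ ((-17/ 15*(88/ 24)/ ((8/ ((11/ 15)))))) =340200/ 2057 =165.39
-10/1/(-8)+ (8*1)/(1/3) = 101/4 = 25.25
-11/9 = -1.22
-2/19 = -0.11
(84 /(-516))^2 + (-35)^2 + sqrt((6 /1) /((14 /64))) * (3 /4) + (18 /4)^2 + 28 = 6 * sqrt(21) /7 + 9417153 /7396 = 1277.20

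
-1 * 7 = -7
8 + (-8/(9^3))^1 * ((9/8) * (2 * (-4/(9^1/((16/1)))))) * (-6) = 1688/243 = 6.95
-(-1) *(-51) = -51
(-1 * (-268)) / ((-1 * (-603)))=4 / 9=0.44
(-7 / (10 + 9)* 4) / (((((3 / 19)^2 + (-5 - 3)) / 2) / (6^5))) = 8273664 / 2879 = 2873.80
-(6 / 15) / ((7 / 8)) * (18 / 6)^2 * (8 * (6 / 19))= -6912 / 665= -10.39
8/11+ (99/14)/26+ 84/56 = 10007/4004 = 2.50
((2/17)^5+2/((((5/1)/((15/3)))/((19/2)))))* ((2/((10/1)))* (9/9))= 5395463/1419857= 3.80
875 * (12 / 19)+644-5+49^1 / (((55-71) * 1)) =361325 / 304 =1188.57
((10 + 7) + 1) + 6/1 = 24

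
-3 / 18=-1 / 6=-0.17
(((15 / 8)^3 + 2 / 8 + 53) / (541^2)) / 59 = 30639 / 8841307648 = 0.00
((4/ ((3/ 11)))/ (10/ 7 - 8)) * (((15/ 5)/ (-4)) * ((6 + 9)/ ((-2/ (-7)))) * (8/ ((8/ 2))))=8085/ 46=175.76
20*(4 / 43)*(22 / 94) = 880 / 2021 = 0.44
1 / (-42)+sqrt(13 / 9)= -1 / 42+sqrt(13) / 3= 1.18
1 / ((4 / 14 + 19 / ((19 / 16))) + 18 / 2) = 7 / 177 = 0.04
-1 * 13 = -13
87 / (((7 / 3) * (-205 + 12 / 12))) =-87 / 476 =-0.18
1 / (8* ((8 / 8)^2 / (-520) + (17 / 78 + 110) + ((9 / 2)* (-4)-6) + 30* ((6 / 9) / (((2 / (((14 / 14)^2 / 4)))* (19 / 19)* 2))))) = 195 / 136447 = 0.00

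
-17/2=-8.50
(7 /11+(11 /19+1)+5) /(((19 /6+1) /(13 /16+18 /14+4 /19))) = 5556603 /1389850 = 4.00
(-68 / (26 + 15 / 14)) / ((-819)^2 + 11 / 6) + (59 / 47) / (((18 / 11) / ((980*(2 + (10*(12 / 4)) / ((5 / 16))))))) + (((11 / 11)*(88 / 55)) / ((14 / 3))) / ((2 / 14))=237689750432256728 / 3226040554545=73678.48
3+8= 11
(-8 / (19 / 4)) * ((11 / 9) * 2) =-704 / 171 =-4.12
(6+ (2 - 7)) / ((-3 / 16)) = -16 / 3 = -5.33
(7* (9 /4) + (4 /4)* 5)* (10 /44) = 415 /88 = 4.72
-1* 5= -5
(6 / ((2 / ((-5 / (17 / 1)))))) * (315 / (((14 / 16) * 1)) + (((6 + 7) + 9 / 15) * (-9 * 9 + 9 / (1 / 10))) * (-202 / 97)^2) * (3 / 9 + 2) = -293357736 / 159953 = -1834.02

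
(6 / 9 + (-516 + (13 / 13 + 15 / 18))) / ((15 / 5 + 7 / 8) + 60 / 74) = -151996 / 1387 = -109.59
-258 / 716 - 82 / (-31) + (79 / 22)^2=40767703 / 2685716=15.18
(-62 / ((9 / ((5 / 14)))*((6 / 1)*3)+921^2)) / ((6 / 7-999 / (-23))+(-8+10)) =-49910 / 31626604269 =-0.00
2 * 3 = 6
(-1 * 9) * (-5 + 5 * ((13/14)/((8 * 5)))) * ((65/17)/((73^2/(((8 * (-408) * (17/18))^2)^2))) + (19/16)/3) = 244772728259389530259/85946112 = 2847979071576.73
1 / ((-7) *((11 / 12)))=-12 / 77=-0.16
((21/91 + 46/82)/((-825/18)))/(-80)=633/2931500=0.00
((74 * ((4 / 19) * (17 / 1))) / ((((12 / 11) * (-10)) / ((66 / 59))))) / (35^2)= -152218 / 6866125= -0.02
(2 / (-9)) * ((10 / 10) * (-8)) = 16 / 9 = 1.78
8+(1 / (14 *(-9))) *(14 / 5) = 359 / 45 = 7.98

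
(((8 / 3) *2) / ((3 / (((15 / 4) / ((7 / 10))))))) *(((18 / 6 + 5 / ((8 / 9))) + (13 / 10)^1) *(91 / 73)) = 25805 / 219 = 117.83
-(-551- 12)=563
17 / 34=1 / 2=0.50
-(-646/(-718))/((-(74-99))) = -323/8975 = -0.04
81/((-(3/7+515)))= -567/3608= -0.16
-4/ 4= -1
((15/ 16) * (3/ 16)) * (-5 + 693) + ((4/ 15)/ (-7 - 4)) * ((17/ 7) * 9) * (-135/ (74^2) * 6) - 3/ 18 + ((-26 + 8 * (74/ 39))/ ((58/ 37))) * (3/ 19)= 4340498658163/ 36243519312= 119.76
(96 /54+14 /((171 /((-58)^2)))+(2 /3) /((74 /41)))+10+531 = 1726348 /2109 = 818.56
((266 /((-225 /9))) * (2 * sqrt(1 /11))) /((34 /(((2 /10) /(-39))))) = 266 * sqrt(11) /911625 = 0.00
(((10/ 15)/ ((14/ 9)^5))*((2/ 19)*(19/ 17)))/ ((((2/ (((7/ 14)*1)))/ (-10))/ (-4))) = 98415/ 1142876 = 0.09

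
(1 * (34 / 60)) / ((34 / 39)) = 13 / 20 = 0.65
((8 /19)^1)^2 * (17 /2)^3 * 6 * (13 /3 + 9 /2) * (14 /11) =7344.14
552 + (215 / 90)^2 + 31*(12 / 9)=599.04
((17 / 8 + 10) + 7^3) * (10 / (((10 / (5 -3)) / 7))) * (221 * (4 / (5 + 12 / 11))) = 48345297 / 67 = 721571.60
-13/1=-13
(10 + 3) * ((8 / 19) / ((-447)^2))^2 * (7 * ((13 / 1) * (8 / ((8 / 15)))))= 378560 / 4804144256547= 0.00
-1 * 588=-588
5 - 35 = -30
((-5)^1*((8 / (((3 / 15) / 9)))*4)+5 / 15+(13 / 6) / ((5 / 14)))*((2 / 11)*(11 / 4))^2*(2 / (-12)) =299.73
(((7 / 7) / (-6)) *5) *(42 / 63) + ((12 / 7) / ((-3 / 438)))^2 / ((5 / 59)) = 1629905399 / 2205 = 739186.12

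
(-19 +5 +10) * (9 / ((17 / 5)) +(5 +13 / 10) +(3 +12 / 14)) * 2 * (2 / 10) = -60948 / 2975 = -20.49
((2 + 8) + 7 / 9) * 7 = 679 / 9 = 75.44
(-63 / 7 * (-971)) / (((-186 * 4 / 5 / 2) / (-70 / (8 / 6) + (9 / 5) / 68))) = 51970833 / 8432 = 6163.52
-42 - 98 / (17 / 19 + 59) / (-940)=-22463189 / 534860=-42.00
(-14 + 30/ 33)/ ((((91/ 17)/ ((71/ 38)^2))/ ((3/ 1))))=-9255276/ 361361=-25.61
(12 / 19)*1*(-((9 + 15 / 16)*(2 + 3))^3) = -1507379625 / 19456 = -77476.34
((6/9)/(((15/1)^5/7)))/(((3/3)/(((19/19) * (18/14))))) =0.00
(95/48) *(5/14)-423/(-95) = 329381/63840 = 5.16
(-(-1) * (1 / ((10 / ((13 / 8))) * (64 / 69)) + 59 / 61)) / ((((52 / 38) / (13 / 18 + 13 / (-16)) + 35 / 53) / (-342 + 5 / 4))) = 489718511177 / 18238238720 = 26.85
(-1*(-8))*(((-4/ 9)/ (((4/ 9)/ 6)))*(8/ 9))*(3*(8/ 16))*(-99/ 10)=3168/ 5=633.60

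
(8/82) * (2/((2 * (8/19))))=19/82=0.23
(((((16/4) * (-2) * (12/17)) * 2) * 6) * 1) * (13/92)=-3744/391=-9.58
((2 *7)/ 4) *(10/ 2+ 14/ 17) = 693/ 34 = 20.38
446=446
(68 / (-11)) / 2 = -34 / 11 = -3.09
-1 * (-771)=771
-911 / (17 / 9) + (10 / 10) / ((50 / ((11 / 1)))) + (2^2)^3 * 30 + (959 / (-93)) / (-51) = 341052073 / 237150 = 1438.13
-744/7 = -106.29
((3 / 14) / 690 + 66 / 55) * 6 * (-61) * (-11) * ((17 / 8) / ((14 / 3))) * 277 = 21982304223 / 36064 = 609535.94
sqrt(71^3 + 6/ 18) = sqrt(3221202)/ 3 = 598.26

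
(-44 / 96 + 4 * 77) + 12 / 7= 51955 / 168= 309.26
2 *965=1930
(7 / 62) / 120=7 / 7440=0.00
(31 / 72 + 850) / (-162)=-61231 / 11664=-5.25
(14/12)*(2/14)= 1/6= 0.17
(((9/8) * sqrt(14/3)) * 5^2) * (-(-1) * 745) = 55875 * sqrt(42)/8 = 45263.92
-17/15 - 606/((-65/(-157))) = -1464.86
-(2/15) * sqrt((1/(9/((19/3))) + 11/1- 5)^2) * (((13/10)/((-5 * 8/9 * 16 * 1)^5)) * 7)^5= 10010672498918512413105541292609199/3568119231764899702645714923623737840956866560000000000000000000000000000000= 0.00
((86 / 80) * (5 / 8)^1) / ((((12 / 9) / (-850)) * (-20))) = 10965 / 512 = 21.42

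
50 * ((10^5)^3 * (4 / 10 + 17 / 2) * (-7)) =-3115000000000000000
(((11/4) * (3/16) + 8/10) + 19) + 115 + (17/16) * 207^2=14611961/320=45662.38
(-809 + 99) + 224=-486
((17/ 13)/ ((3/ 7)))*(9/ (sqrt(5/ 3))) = 357*sqrt(15)/ 65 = 21.27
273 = 273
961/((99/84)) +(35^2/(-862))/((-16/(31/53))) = 19670355383/24122208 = 815.45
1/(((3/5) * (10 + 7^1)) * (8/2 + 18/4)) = 10/867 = 0.01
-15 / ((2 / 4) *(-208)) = 15 / 104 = 0.14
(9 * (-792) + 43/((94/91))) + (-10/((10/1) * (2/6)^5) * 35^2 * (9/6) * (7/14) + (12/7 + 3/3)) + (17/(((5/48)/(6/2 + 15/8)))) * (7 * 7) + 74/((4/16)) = -1257171563/6580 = -191059.51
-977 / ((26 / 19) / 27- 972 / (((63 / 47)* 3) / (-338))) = -3508407 / 293382830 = -0.01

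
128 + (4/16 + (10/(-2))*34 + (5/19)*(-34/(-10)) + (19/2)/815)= -2529853/61940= -40.84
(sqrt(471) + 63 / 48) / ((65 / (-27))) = -27 * sqrt(471) / 65 - 567 / 1040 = -9.56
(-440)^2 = 193600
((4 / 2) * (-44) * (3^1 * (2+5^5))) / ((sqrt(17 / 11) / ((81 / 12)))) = -5572314 * sqrt(187) / 17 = -4482367.52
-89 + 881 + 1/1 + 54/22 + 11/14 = 122621/154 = 796.24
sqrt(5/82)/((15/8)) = 4 * sqrt(410)/615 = 0.13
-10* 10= -100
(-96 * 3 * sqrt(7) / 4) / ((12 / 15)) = -90 * sqrt(7) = -238.12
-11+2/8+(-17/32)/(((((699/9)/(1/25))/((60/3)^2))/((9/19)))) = -191279/17708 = -10.80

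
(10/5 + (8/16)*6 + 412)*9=3753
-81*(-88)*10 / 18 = 3960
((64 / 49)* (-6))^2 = 61.41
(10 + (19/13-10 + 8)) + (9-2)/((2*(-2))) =7.71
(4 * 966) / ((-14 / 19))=-5244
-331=-331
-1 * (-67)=67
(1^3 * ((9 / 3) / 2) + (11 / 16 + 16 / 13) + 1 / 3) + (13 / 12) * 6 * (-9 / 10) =-6547 / 3120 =-2.10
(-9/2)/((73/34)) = -153/73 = -2.10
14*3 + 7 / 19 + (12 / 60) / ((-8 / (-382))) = 51.92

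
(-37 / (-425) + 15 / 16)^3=338171833063 / 314432000000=1.08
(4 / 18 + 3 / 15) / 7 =19 / 315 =0.06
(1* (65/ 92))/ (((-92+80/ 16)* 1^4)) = -65/ 8004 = -0.01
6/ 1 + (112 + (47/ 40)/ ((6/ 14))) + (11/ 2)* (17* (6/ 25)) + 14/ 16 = 43217/ 300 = 144.06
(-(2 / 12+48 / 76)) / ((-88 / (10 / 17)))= 0.01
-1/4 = -0.25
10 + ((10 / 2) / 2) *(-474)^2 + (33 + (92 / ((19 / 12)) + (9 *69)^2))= 18001210 / 19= 947432.11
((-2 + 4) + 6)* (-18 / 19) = -144 / 19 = -7.58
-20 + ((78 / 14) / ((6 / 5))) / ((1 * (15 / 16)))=-316 / 21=-15.05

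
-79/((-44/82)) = 3239/22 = 147.23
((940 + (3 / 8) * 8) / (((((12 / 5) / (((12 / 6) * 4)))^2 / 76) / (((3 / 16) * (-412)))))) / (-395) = 36909020 / 237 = 155734.26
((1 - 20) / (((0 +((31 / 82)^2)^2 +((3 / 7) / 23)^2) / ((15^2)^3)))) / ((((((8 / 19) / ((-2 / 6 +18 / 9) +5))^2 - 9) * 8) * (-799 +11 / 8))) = -376798569369584250000 / 2076147989067811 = -181489.26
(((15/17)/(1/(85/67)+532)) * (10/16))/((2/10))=1875/362296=0.01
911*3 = 2733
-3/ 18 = -1/ 6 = -0.17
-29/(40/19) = -551/40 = -13.78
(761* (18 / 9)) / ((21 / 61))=4421.05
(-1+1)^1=0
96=96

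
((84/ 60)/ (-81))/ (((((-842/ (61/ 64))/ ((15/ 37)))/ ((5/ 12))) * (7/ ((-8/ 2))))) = -305/ 161502336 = -0.00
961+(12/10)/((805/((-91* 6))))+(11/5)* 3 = 555902/575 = 966.79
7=7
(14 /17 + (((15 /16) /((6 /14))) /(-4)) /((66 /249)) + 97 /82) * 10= -278485 /490688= -0.57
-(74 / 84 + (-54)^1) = 2231 / 42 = 53.12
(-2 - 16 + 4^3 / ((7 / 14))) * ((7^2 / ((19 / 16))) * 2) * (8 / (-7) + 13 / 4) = 363440 / 19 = 19128.42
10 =10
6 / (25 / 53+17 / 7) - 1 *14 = -11.93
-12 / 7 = -1.71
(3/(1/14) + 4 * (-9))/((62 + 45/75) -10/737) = 7370/76877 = 0.10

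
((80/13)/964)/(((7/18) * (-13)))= -360/285103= -0.00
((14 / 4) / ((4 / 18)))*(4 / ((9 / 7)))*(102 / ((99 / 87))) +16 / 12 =144986 / 33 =4393.52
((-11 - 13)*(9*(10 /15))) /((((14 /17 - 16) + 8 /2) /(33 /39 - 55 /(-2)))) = 451044 /1235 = 365.22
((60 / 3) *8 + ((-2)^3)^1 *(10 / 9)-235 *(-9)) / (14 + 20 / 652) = 3324385 / 20583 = 161.51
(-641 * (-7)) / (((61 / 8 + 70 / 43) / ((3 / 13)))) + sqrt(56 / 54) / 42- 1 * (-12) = sqrt(21) / 189 + 1709044 / 13793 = 123.93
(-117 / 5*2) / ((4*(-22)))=117 / 220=0.53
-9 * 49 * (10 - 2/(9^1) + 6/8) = -18571/4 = -4642.75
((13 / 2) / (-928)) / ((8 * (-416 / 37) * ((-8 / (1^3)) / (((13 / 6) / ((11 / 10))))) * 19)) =-2405 / 2383282176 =-0.00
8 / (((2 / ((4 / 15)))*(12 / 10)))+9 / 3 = 3.89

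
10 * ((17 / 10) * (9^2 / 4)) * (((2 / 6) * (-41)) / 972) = -697 / 144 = -4.84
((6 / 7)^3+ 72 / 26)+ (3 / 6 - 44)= -357621 / 8918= -40.10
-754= -754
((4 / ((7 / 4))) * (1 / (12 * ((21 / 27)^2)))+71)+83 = 52930 / 343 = 154.31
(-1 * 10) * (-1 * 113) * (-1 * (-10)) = 11300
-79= -79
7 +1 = 8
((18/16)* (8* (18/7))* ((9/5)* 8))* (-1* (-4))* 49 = 326592/5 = 65318.40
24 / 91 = 0.26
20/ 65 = 4/ 13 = 0.31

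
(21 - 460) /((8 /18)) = -3951 /4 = -987.75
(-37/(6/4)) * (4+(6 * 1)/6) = -370/3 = -123.33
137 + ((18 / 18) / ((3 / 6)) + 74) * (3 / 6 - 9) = -509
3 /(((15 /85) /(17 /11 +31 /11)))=816 /11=74.18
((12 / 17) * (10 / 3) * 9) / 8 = 2.65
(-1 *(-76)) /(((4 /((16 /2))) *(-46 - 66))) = -19 /14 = -1.36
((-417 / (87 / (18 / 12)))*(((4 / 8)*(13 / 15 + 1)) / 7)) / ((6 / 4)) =-278 / 435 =-0.64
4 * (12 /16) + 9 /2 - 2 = 11 /2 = 5.50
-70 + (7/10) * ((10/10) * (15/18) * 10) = -385/6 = -64.17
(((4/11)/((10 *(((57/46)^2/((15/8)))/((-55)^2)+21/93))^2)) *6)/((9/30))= 4474276306637500/3144407980150441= 1.42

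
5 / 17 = 0.29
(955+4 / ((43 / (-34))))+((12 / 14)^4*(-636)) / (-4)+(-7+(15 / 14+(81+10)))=231828621 / 206486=1122.73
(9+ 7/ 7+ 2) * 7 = 84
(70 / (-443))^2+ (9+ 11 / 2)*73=1058.52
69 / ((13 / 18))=1242 / 13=95.54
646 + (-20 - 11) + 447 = 1062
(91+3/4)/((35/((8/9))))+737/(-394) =57041/124110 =0.46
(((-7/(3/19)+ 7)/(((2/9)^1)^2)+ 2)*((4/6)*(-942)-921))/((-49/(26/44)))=-7591649/539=-14084.69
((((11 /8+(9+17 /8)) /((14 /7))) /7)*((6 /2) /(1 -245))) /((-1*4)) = 75 /27328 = 0.00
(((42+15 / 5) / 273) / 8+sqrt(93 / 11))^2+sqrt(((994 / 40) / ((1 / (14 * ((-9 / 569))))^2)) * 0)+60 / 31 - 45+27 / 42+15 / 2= -4783180299 / 180724544+15 * sqrt(1023) / 4004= -26.35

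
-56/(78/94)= -2632/39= -67.49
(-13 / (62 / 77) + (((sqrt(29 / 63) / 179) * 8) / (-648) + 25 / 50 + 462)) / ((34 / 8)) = 55348 / 527 - 4 * sqrt(203) / 5176143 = 105.02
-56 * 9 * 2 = -1008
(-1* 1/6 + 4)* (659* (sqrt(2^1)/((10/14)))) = 106099* sqrt(2)/30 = 5001.55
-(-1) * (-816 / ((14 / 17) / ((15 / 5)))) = -20808 / 7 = -2972.57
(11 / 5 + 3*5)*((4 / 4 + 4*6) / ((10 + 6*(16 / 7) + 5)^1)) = 3010 / 201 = 14.98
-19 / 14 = -1.36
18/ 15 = 1.20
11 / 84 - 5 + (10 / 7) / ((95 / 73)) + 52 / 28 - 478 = -765943 / 1596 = -479.91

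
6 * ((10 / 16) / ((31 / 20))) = 75 / 31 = 2.42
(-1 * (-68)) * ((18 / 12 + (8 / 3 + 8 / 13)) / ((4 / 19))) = 120479 / 78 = 1544.60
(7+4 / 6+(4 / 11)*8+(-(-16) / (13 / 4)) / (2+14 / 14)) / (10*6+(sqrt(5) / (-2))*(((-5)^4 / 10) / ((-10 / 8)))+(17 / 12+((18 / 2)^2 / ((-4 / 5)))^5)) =-175432674625591729152 / 152801906886568495560106131887 -412169011200*sqrt(5) / 152801906886568495560106131887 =-0.00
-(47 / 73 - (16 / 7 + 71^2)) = 2576790 / 511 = 5042.64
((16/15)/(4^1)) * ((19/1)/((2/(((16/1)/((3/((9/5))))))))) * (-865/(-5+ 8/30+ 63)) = -8304/23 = -361.04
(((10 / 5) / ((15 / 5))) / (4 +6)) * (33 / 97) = 11 / 485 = 0.02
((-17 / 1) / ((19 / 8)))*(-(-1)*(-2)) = 272 / 19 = 14.32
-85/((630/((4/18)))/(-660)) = 3740/189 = 19.79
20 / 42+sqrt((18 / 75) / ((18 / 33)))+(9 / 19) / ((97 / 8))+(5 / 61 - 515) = -1214444768 / 2360883+sqrt(11) / 5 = -513.74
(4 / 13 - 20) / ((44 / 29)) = -12.98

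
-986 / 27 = -36.52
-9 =-9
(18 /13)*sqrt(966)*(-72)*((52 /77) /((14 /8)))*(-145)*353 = 1061372160*sqrt(966) /539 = 61202264.27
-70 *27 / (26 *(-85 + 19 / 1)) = 315 / 286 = 1.10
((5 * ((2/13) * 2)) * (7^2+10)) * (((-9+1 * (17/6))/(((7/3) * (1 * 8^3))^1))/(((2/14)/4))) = -10915/832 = -13.12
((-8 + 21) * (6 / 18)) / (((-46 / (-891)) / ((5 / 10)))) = 3861 / 92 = 41.97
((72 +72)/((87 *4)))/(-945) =-4/9135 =-0.00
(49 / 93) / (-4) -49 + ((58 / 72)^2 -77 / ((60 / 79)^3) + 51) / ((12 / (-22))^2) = -337199070259 / 723168000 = -466.28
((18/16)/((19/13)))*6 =351/76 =4.62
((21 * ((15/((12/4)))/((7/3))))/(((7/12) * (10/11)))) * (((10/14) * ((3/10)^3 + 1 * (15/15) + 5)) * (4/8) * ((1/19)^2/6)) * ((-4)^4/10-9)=1010691/722000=1.40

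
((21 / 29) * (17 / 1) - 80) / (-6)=1963 / 174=11.28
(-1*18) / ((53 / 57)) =-1026 / 53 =-19.36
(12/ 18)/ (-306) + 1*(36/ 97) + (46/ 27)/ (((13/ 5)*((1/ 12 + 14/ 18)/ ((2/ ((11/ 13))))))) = 32909047/ 15182343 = 2.17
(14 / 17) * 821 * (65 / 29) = 747110 / 493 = 1515.44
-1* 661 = -661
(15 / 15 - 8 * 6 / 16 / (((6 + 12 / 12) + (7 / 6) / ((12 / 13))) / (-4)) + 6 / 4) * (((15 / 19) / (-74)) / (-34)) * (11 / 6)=51733 / 22754704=0.00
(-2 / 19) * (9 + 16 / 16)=-20 / 19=-1.05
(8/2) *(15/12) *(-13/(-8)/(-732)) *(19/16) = -1235/93696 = -0.01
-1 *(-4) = 4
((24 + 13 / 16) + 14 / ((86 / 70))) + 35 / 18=236239 / 6192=38.15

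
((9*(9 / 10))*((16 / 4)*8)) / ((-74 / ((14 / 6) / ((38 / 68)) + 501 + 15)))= -1280880 / 703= -1822.02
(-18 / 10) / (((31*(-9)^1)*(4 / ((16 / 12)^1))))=1 / 465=0.00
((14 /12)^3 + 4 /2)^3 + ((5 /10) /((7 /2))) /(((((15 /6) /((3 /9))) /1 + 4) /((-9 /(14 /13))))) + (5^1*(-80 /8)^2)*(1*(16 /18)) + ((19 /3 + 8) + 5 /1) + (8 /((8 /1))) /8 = 5792227006529 /11357563392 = 509.99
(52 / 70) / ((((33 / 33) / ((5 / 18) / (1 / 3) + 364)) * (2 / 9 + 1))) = 221.74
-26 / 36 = -13 / 18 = -0.72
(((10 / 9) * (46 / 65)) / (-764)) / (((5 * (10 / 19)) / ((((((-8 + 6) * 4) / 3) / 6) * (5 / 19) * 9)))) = 0.00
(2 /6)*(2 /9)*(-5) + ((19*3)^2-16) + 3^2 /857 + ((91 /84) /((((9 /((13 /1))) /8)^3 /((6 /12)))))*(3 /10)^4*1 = 15615981536 /4820625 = 3239.41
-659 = -659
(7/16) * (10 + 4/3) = 119/24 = 4.96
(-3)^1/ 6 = -1/ 2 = -0.50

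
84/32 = 21/8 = 2.62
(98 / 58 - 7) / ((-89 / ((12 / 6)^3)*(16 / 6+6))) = 1848 / 33553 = 0.06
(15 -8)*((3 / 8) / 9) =7 / 24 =0.29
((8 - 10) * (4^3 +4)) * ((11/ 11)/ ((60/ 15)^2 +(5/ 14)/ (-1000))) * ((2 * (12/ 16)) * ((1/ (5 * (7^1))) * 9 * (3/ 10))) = -14688/ 14933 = -0.98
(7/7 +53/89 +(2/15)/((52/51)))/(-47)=-19973/543790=-0.04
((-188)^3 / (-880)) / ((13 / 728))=23256352 / 55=422842.76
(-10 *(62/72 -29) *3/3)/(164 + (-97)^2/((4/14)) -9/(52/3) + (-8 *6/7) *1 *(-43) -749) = 184366/21386277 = 0.01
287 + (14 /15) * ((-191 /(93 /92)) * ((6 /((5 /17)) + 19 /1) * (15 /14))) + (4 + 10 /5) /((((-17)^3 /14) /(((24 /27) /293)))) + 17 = -1593212105212 /223123895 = -7140.48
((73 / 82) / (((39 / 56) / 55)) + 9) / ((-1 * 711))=-126811 / 1136889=-0.11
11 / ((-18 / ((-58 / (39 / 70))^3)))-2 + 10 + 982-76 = 368566746094 / 533871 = 690366.67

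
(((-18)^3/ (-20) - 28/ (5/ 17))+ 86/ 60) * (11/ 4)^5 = 191167537/ 6144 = 31114.51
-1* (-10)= 10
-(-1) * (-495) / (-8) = 495 / 8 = 61.88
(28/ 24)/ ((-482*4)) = -7/ 11568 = -0.00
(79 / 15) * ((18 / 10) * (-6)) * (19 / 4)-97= -18359 / 50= -367.18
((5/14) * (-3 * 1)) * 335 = -5025/14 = -358.93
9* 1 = 9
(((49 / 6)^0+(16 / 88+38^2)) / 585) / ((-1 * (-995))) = 5299 / 2134275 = 0.00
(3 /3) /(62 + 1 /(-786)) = 786 /48731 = 0.02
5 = 5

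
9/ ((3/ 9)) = 27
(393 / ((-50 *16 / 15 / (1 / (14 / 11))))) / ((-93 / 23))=99429 / 69440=1.43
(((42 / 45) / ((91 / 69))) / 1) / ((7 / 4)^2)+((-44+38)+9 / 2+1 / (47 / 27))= -207911 / 299390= -0.69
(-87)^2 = 7569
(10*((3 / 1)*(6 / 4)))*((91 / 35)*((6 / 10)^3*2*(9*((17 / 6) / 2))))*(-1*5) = -161109 / 50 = -3222.18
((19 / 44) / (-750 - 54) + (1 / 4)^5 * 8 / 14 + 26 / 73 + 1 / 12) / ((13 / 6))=127123819 / 626674048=0.20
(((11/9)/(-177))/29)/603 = -11/27856791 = -0.00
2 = 2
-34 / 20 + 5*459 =22933 / 10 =2293.30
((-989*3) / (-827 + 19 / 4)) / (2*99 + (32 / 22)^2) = 2838 / 157391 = 0.02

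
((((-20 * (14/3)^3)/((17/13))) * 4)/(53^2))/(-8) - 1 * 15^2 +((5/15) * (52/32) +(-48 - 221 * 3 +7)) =-9573867131/10314648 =-928.18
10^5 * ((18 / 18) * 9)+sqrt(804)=2 * sqrt(201)+900000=900028.35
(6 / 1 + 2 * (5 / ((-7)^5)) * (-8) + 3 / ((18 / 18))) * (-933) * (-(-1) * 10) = -1412030190 / 16807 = -84014.41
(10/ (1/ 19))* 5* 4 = 3800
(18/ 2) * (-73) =-657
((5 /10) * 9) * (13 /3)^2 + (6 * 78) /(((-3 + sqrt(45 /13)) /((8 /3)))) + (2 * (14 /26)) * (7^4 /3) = 21091 /78 - 52 * sqrt(65) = -148.84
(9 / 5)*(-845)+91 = -1430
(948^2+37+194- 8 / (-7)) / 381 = 6292553 / 2667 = 2359.41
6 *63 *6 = 2268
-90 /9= -10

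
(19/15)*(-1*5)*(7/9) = -133/27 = -4.93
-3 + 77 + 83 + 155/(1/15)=2482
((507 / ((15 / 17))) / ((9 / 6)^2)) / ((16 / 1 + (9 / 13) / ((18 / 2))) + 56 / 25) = 746980 / 53577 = 13.94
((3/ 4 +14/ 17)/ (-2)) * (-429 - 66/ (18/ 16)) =156541/ 408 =383.68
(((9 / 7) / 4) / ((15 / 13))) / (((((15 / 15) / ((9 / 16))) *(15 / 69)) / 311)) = 2510703 / 11200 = 224.17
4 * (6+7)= 52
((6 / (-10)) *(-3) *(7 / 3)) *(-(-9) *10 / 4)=189 / 2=94.50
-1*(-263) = 263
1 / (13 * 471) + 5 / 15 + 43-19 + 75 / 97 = 14911643 / 593931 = 25.11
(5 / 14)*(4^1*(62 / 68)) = 155 / 119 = 1.30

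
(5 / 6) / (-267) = -5 / 1602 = -0.00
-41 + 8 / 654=-13403 / 327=-40.99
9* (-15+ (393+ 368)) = 6714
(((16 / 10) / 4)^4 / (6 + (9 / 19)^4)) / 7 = 2085136 / 3449630625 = 0.00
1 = 1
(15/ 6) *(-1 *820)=-2050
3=3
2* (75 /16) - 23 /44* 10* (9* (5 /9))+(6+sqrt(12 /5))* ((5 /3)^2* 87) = 290* sqrt(15) /3+126125 /88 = 1807.63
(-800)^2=640000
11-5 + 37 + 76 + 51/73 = 119.70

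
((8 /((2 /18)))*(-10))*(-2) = 1440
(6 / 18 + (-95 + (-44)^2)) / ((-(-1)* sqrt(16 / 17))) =1381* sqrt(17) / 3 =1898.00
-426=-426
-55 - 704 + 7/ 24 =-18209/ 24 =-758.71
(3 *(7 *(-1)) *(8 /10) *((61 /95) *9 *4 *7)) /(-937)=1291248 /445075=2.90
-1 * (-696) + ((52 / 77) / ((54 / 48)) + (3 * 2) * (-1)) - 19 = 671.60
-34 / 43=-0.79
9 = 9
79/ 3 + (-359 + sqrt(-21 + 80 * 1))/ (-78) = 2413/ 78 - sqrt(59)/ 78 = 30.84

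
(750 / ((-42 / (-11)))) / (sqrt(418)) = 125* sqrt(418) / 266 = 9.61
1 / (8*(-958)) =-1 / 7664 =-0.00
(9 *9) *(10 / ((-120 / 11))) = -297 / 4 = -74.25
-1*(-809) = 809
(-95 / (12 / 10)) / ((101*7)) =-475 / 4242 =-0.11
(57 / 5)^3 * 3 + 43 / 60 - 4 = 6662023 / 1500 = 4441.35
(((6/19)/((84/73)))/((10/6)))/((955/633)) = 138627/1270150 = 0.11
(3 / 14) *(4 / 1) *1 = 6 / 7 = 0.86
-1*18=-18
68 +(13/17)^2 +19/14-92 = -89247/4046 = -22.06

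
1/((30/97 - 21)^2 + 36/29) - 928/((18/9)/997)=-54195519221299/117152145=-462608.00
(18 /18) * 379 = 379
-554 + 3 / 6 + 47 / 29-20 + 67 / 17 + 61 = -499841 / 986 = -506.94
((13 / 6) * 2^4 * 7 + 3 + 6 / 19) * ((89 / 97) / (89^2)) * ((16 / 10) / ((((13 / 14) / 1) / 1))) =1570352 / 31985265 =0.05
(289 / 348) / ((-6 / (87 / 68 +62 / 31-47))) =6.05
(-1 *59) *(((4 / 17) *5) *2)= -2360 / 17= -138.82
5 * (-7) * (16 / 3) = -560 / 3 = -186.67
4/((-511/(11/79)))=-44/40369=-0.00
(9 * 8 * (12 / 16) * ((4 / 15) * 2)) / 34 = 72 / 85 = 0.85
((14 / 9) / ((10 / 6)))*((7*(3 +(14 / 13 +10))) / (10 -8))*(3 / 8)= 8967 / 520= 17.24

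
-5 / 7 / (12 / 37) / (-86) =185 / 7224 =0.03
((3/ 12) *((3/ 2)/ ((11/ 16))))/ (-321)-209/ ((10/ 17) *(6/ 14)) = -29273227/ 35310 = -829.04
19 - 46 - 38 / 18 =-262 / 9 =-29.11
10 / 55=2 / 11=0.18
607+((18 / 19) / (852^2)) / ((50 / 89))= 23255141289 / 38311600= 607.00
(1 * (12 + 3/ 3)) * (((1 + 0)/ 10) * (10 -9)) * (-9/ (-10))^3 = 9477/ 10000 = 0.95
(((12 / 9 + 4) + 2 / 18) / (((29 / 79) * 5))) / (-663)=-0.00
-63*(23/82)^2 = -33327/6724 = -4.96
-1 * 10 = -10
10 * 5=50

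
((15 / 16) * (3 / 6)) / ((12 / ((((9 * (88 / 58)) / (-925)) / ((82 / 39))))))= -3861 / 14077760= -0.00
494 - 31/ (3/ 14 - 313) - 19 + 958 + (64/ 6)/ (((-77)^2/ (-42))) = 5315102971/ 3709013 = 1433.02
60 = 60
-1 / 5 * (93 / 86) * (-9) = 837 / 430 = 1.95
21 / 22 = 0.95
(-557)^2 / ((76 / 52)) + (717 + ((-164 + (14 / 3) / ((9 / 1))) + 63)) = 212892.15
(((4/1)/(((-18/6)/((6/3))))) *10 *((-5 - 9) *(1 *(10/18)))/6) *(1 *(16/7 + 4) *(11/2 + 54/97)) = 10340000/7857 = 1316.02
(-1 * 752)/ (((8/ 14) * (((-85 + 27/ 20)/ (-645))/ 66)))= -160063200/ 239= -669720.50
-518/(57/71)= -36778/57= -645.23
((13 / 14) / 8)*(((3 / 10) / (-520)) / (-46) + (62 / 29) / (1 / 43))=91101041 / 8537600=10.67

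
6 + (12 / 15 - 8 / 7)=198 / 35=5.66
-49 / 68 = -0.72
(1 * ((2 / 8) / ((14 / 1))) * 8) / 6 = 1 / 42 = 0.02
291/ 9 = 97/ 3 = 32.33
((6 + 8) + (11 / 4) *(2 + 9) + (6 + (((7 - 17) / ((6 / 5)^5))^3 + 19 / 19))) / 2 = -802574708185 / 117546246144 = -6.83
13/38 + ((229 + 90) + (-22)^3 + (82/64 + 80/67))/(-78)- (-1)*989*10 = 10615437813/1059136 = 10022.73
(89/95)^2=7921/9025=0.88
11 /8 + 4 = 5.38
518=518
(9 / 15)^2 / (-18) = -1 / 50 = -0.02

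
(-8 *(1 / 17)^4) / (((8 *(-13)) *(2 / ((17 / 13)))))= 1 / 1660594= 0.00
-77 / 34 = -2.26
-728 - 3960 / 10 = -1124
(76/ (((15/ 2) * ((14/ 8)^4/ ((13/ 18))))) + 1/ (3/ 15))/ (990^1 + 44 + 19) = 1873603/ 341314155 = 0.01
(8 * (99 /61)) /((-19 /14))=-11088 /1159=-9.57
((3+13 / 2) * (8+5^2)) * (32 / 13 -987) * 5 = -40124865 / 26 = -1543264.04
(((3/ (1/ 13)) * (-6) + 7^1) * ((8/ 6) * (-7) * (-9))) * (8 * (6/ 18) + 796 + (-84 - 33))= -12998020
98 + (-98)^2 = 9702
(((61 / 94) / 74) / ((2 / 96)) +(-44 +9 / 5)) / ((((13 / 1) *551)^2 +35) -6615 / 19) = -6902111 / 8476380406395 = -0.00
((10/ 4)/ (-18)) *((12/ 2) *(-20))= 50/ 3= 16.67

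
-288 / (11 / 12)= -3456 / 11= -314.18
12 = 12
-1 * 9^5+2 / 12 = -354293 / 6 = -59048.83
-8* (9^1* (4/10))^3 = -46656/125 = -373.25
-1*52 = -52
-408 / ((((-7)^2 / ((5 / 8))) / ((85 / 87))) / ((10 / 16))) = -36125 / 11368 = -3.18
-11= -11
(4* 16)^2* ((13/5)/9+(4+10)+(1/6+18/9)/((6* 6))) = 7934464/135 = 58773.81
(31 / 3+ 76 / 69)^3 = 1495.15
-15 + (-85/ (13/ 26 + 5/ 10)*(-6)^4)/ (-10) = 11001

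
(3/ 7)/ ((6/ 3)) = 3/ 14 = 0.21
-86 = -86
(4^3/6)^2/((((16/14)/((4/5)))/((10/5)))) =7168/45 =159.29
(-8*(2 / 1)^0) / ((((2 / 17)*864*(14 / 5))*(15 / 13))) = -0.02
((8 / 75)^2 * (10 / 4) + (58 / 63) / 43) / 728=8441 / 123259500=0.00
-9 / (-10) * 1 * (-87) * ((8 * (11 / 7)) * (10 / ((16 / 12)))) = -51678 / 7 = -7382.57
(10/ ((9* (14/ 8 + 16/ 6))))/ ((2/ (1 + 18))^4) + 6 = 653513/ 318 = 2055.07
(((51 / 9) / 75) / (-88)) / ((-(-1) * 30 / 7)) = -119 / 594000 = -0.00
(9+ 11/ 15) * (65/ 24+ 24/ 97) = 502313/ 17460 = 28.77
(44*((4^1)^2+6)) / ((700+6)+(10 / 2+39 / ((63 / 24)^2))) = 142296 / 105349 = 1.35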